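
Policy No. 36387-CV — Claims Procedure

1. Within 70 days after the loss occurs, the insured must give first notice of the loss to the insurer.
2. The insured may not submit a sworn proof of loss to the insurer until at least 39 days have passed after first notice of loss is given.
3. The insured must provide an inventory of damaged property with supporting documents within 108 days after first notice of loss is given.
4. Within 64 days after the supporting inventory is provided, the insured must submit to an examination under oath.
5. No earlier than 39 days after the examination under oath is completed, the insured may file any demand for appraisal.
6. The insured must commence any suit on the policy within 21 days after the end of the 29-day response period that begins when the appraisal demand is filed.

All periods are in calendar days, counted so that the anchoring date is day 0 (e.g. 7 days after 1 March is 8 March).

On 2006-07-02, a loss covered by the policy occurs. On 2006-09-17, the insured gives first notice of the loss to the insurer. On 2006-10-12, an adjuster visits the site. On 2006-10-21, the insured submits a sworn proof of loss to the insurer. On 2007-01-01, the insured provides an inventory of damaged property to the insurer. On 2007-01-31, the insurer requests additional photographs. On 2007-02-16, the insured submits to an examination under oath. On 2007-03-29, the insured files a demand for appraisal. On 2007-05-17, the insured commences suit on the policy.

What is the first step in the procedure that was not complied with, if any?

Step 1 — counting 70 days from 2006-07-02 (when the loss occurs) gives a deadline of 2006-09-10; 2006-09-17 misses that deadline by 7 days.
Later steps need not be reached.

Step 1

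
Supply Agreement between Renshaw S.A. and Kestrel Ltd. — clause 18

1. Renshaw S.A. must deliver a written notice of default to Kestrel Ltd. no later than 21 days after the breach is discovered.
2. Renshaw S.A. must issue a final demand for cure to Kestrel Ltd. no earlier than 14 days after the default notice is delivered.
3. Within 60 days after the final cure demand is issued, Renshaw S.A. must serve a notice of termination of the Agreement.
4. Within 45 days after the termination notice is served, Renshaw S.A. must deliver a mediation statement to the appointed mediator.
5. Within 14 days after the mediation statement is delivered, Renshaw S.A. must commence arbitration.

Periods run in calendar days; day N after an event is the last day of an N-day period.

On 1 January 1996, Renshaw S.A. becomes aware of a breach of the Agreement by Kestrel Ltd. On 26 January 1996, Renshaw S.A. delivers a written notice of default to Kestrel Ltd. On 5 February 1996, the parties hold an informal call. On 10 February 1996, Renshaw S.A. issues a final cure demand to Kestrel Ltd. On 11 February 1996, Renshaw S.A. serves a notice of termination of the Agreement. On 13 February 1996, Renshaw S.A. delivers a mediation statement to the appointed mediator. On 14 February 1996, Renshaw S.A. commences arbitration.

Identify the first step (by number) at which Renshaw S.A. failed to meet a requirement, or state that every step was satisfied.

(1) due by 1 January 1996 + 21 days = 22 January 1996; not done until 26 January 1996, 4 days after the deadline.
Later steps need not be reached.

Step 1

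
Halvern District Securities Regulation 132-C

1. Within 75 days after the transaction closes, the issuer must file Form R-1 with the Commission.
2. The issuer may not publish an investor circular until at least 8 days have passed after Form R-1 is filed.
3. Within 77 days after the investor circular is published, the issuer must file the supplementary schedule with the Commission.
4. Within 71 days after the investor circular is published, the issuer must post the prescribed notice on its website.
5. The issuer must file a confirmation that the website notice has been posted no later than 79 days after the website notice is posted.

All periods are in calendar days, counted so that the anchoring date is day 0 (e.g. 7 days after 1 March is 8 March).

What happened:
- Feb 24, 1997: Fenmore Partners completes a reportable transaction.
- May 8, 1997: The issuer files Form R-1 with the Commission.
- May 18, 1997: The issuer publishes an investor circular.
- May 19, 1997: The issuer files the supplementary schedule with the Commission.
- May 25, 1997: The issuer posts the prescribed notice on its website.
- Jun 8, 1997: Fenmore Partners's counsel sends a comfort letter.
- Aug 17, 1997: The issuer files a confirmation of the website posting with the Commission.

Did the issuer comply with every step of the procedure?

No

Step 1 — counting 75 days from Feb 24, 1997 (when the transaction closes) gives a deadline of May 10, 1997; May 8, 1997 is within that limit.
Step 2 — must wait 8 days from May 8, 1997 (when Form R-1 is filed), so not before May 16, 1997; done May 18, 1997 — permitted.
Step 3 — counting 77 days from May 18, 1997 (when the investor circular is published) gives a deadline of Aug 3, 1997; done May 19, 1997 — timely.
Step 4 — counting 71 days from May 18, 1997 (when the investor circular is published) gives a deadline of Jul 28, 1997; May 25, 1997 is within that limit.
Step 5 — counting 79 days from May 25, 1997 (when the website notice is posted) gives a deadline of Aug 12, 1997; Aug 17, 1997 misses that deadline by 5 days.
Later steps need not be reached.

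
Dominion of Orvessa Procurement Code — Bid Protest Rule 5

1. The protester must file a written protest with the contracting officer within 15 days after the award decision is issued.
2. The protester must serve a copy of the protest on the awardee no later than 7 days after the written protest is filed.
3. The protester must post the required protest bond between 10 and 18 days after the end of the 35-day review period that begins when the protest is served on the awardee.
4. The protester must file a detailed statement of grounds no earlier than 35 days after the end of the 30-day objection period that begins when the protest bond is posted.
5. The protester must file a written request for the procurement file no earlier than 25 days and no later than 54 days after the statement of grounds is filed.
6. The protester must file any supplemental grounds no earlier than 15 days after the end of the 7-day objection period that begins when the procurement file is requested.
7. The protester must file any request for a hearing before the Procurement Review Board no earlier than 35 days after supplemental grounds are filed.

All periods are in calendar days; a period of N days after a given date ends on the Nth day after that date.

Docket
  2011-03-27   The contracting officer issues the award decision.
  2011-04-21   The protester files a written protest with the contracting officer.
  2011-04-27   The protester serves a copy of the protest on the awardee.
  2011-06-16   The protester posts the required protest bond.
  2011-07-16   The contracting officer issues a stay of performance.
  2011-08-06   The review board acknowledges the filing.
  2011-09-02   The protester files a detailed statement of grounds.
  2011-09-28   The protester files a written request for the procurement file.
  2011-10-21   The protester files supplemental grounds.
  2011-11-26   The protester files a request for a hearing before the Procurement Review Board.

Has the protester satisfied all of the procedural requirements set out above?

Step 1 — counting 15 days from 2011-03-27 (when the award decision is issued) gives a deadline of 2011-04-11; 2011-04-21 misses that deadline by 10 days.

No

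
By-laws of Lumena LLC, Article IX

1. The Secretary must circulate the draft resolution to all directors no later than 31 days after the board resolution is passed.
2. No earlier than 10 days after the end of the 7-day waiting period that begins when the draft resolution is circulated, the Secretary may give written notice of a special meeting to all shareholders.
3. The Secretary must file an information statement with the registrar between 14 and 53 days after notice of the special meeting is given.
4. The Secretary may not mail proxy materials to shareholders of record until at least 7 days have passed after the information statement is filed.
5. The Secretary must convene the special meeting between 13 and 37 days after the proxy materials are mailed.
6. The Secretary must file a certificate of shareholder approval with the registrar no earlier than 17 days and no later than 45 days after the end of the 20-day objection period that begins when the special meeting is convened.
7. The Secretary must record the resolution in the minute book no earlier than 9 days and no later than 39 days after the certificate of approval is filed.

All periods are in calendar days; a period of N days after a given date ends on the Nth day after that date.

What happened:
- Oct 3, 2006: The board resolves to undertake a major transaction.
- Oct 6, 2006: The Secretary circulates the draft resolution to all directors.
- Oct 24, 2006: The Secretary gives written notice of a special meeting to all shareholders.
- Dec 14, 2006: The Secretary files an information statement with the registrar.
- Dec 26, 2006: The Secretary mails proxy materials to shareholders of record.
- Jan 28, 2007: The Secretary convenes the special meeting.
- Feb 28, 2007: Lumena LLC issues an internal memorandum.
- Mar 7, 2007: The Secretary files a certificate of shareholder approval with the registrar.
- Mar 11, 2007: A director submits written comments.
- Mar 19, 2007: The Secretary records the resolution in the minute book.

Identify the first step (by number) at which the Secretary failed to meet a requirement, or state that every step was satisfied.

Step 1: 31 days after Oct 3, 2006 (when the board resolution is passed) is Nov 3, 2006; completed Oct 6, 2006, before the deadline.
Step 2: the earliest permitted date is 10 days after Oct 13, 2006 (end of the 7-day waiting period, which began when the draft resolution is circulated on Oct 6, 2006), i.e. Oct 23, 2006; done Oct 24, 2006 — permitted.
Step 3: the window is 14–53 days after Oct 24, 2006 (when notice of the special meeting is given), so Nov 7, 2006 through Dec 16, 2006; done Dec 14, 2006, which is between those dates.
Step 4: the earliest permitted date is 7 days after Dec 14, 2006 (when the information statement is filed), i.e. Dec 21, 2006; done Dec 26, 2006, after the minimum wait.
Step 5: the window is 13–37 days after Dec 26, 2006 (when the proxy materials are mailed), so Jan 8, 2007 through Feb 1, 2007; done Jan 28, 2007 — within the window.
Step 6: the window is 17–45 days after Feb 17, 2007 (end of the 20-day objection period, which began when the special meeting is convened on Jan 28, 2007), so Mar 6, 2007 through Apr 3, 2007; done Mar 7, 2007, which is between those dates.
Step 7: the window is 9–39 days after Mar 7, 2007 (when the certificate of approval is filed), so Mar 16, 2007 through Apr 15, 2007; Mar 19, 2007 falls inside that range.

None — every step was satisfied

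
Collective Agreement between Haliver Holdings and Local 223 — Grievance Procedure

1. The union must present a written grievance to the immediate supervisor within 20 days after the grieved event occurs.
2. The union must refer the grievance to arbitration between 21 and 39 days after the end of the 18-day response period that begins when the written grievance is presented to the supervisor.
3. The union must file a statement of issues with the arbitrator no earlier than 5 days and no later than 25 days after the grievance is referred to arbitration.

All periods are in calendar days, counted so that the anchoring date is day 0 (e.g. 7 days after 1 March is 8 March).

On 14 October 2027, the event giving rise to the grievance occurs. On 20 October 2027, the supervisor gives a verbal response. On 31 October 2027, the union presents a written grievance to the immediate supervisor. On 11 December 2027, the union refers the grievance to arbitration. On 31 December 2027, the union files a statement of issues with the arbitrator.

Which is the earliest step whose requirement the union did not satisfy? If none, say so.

None — every step was satisfied

Step 1 — counting 20 days from 14 October 2027 (when the grieved event occurs) gives a deadline of 3 November 2027; completed 31 October 2027, before the deadline.
Step 2 — 21 and 39 days from 18 November 2027 (end of the 18-day response period, which began when the written grievance is presented to the supervisor on 31 October 2027) are 9 December 2027 and 27 December 2027 respectively; done 11 December 2027, which is between those dates.
Step 3 — 5 and 25 days from 11 December 2027 (when the grievance is referred to arbitration) are 16 December 2027 and 5 January 2028 respectively; done 31 December 2027, which is between those dates.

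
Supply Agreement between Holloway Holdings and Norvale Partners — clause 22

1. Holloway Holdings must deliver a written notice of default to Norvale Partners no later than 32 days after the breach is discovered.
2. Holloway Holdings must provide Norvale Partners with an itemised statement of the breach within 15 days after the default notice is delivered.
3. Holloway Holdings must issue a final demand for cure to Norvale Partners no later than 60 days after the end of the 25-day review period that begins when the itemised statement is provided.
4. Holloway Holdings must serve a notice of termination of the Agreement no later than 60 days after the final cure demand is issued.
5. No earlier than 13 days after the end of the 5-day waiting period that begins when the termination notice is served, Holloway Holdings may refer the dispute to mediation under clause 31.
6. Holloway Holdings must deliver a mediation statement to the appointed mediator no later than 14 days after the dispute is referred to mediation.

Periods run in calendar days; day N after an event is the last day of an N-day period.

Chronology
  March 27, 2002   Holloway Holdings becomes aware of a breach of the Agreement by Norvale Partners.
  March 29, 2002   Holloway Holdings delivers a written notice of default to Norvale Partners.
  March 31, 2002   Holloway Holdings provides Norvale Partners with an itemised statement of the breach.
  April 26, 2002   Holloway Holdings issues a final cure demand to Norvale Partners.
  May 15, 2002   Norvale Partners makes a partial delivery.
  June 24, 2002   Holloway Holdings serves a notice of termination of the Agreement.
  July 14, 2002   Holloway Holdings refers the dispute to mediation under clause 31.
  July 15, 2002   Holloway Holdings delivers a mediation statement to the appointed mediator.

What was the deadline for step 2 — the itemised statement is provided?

Step 2 runs from March 29, 2002, when the default notice is delivered. 15 days after March 29, 2002 is April 13, 2002.

April 13, 2002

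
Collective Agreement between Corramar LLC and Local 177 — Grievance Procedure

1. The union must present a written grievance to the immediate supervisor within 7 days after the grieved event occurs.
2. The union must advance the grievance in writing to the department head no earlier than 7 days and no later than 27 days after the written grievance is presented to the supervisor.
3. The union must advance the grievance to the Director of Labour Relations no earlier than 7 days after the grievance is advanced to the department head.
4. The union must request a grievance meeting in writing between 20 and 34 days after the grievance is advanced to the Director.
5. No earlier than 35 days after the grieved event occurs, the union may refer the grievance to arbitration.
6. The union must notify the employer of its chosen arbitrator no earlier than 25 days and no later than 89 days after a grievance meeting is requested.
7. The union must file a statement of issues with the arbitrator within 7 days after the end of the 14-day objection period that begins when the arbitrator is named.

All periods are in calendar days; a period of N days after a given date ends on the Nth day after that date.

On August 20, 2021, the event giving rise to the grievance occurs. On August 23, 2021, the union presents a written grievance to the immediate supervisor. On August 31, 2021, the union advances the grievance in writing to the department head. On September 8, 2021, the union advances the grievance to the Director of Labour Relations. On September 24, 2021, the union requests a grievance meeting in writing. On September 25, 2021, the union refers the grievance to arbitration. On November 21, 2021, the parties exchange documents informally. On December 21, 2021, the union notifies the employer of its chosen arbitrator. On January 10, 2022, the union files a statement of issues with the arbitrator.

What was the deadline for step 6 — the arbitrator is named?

December 22, 2021

Step 6 runs from September 24, 2021, when a grievance meeting is requested. The window is 25–89 days after September 24, 2021; it closes on December 22, 2021.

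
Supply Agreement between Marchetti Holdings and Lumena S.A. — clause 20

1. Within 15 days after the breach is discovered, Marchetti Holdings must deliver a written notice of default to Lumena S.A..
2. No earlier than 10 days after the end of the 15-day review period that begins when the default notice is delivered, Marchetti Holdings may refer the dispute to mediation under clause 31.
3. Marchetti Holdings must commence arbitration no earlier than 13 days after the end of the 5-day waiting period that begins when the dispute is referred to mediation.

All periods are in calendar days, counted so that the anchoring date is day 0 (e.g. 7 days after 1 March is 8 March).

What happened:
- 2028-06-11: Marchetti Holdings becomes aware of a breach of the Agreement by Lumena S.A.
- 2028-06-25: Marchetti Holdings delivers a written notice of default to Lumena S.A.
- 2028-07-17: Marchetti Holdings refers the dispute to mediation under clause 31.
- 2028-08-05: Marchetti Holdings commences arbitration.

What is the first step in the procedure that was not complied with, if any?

Step 2

Step 1 — counting 15 days from 2028-06-11 (when the breach is discovered) gives a deadline of 2028-06-26; 2028-06-25 is within that limit.
Step 2 — must wait 10 days from 2028-07-10 (end of the 15-day review period, which began when the default notice is delivered on 2028-06-25), so not before 2028-07-20; acted on 2028-07-17, 3 days prematurely.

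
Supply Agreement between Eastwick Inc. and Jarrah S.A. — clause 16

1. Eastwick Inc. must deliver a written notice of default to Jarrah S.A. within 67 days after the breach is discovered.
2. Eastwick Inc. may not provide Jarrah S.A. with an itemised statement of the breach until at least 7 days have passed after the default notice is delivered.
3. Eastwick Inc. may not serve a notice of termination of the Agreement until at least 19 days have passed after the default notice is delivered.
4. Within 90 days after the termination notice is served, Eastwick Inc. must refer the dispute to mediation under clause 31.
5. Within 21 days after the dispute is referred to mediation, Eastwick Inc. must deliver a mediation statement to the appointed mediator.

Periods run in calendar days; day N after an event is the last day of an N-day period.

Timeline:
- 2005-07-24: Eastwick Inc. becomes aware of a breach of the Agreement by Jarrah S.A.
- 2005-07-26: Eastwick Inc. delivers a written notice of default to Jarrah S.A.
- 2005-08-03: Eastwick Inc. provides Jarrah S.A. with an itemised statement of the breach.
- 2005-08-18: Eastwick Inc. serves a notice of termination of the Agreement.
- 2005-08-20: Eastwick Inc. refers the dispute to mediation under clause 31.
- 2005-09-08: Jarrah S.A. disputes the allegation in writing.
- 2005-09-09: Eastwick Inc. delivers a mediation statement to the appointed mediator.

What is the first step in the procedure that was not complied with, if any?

None — every step was satisfied

Step 1 — counting 67 days from 2005-07-24 (when the breach is discovered) gives a deadline of 2005-09-29; done 2005-07-26 — timely.
Step 2 — must wait 7 days from 2005-07-26 (when the default notice is delivered), so not before 2005-08-02; 2005-08-03 is on or after that date.
Step 3 — must wait 19 days from 2005-07-26 (when the default notice is delivered), so not before 2005-08-14; 2005-08-18 is on or after that date.
Step 4 — counting 90 days from 2005-08-18 (when the termination notice is served) gives a deadline of 2005-11-16; done 2005-08-20 — timely.
Step 5 — counting 21 days from 2005-08-20 (when the dispute is referred to mediation) gives a deadline of 2005-09-10; done 2005-09-09 — timely.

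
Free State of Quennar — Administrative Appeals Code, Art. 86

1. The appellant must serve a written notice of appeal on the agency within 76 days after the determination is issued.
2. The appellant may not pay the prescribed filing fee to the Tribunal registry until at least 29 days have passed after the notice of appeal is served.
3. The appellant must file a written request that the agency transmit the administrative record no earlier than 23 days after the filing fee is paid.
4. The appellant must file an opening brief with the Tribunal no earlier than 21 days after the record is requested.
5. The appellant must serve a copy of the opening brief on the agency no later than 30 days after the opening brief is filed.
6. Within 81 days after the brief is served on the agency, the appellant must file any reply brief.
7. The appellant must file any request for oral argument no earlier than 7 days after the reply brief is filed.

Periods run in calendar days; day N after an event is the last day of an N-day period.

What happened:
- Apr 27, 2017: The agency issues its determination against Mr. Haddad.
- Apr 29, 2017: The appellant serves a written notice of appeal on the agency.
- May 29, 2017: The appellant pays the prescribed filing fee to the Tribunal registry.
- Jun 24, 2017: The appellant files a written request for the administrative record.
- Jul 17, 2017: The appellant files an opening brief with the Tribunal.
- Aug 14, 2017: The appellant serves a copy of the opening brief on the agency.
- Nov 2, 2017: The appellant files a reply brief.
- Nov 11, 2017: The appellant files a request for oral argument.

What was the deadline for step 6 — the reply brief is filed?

Nov 3, 2017

Step 6 runs from Aug 14, 2017, when the brief is served on the agency. 81 days after Aug 14, 2017 is Nov 3, 2017.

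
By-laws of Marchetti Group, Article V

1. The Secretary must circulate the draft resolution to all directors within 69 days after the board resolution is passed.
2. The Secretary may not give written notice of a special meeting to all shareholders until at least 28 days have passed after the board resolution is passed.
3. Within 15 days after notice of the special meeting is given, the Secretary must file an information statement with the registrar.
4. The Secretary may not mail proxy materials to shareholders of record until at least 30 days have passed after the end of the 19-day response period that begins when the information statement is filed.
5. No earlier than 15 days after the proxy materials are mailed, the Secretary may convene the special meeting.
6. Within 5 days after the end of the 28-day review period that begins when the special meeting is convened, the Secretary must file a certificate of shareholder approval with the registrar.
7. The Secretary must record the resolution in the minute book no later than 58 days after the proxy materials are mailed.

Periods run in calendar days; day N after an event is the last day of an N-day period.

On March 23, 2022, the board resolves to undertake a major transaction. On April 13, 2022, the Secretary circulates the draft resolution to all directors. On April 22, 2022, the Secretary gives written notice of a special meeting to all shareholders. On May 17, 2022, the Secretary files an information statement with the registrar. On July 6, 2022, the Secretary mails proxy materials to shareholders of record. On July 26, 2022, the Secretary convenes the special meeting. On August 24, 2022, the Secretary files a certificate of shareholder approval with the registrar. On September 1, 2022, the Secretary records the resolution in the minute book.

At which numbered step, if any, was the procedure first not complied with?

Step 1 — counting 69 days from March 23, 2022 (when the board resolution is passed) gives a deadline of May 31, 2022; done April 13, 2022 — timely.
Step 2 — must wait 28 days from March 23, 2022 (when the board resolution is passed), so not before April 20, 2022; April 22, 2022 is on or after that date.
Step 3 — counting 15 days from April 22, 2022 (when notice of the special meeting is given) gives a deadline of May 7, 2022; done May 17, 2022 — 10 days late.

Step 3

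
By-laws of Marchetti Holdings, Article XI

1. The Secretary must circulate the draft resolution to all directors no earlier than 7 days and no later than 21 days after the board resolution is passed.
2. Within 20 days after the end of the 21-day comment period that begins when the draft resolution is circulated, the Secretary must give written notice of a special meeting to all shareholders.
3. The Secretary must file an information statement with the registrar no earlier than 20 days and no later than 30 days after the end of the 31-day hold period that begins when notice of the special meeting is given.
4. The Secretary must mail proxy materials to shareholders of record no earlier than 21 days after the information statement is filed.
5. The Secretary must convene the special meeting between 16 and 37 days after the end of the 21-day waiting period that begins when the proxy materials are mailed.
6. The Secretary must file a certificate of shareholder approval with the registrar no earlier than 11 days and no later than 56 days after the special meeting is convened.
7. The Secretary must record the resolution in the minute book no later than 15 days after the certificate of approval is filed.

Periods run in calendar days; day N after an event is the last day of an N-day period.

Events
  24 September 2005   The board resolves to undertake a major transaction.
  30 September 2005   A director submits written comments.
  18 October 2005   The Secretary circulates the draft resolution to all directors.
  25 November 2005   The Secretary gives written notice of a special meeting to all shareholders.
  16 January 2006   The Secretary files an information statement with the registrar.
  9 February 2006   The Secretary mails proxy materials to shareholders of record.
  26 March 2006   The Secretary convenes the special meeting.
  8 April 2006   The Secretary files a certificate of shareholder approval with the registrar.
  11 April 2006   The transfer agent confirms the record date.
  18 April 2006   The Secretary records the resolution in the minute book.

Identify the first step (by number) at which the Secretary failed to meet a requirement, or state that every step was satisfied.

(1) the permitted window runs from 24 September 2005 + 7 = 1 October 2005 to 24 September 2005 + 21 = 15 October 2005; done 18 October 2005 — 3 days after the window closed.

Step 1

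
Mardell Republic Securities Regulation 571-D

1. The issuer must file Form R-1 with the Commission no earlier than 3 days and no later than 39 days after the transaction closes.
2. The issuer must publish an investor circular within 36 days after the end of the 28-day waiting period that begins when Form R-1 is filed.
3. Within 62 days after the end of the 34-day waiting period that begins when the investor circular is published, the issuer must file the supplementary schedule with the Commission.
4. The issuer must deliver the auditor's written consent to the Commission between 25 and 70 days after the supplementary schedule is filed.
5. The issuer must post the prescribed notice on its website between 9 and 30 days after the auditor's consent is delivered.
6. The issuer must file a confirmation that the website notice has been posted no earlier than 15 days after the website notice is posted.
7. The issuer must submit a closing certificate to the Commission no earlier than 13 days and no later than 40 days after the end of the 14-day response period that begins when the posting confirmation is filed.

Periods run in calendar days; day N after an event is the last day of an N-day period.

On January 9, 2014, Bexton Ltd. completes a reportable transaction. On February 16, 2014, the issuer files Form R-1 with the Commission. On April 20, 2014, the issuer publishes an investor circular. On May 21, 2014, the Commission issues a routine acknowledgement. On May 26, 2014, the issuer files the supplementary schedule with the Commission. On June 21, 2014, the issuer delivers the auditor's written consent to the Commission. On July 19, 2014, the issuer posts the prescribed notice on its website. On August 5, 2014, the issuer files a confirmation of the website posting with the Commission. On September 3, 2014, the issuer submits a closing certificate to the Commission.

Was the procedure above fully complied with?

Step 1: the window is 3–39 days after January 9, 2014 (when the transaction closes), so January 12, 2014 through February 17, 2014; done February 16, 2014 — within the window.
Step 2: 36 days after March 16, 2014 (end of the 28-day waiting period, which began when Form R-1 is filed on February 16, 2014) is April 21, 2014; completed April 20, 2014, before the deadline.
Step 3: 62 days after May 24, 2014 (end of the 34-day waiting period, which began when the investor circular is published on April 20, 2014) is July 25, 2014; completed May 26, 2014, before the deadline.
Step 4: the window is 25–70 days after May 26, 2014 (when the supplementary schedule is filed), so June 20, 2014 through August 4, 2014; done June 21, 2014 — within the window.
Step 5: the window is 9–30 days after June 21, 2014 (when the auditor's consent is delivered), so June 30, 2014 through July 21, 2014; done July 19, 2014, which is between those dates.
Step 6: the earliest permitted date is 15 days after July 19, 2014 (when the website notice is posted), i.e. August 3, 2014; done August 5, 2014, after the minimum wait.
Step 7: the window is 13–40 days after August 19, 2014 (end of the 14-day response period, which began when the posting confirmation is filed on August 5, 2014), so September 1, 2014 through September 28, 2014; done September 3, 2014 — within the window.

Yes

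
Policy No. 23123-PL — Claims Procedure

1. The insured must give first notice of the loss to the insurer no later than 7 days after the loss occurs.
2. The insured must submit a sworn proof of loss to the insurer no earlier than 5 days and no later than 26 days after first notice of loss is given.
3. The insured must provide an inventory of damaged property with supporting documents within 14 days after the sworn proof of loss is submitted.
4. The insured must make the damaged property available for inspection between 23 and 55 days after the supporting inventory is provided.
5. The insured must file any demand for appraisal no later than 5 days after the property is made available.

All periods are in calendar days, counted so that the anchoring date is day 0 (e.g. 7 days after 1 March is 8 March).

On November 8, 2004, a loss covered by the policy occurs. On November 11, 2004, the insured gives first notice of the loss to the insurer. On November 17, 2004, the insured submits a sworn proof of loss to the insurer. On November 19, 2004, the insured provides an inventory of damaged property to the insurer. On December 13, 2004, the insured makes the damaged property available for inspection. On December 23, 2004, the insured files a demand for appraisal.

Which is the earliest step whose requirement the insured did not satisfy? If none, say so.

Step 5

Step 1 — counting 7 days from November 8, 2004 (when the loss occurs) gives a deadline of November 15, 2004; November 11, 2004 is within that limit.
Step 2 — 5 and 26 days from November 11, 2004 (when first notice of loss is given) are November 16, 2004 and December 7, 2004 respectively; done November 17, 2004 — within the window.
Step 3 — counting 14 days from November 17, 2004 (when the sworn proof of loss is submitted) gives a deadline of December 1, 2004; completed November 19, 2004, before the deadline.
Step 4 — 23 and 55 days from November 19, 2004 (when the supporting inventory is provided) are December 12, 2004 and January 13, 2005 respectively; done December 13, 2004, which is between those dates.
Step 5 — counting 5 days from December 13, 2004 (when the property is made available) gives a deadline of December 18, 2004; December 23, 2004 misses that deadline by 5 days.
No need to go further; step 5 was not satisfied.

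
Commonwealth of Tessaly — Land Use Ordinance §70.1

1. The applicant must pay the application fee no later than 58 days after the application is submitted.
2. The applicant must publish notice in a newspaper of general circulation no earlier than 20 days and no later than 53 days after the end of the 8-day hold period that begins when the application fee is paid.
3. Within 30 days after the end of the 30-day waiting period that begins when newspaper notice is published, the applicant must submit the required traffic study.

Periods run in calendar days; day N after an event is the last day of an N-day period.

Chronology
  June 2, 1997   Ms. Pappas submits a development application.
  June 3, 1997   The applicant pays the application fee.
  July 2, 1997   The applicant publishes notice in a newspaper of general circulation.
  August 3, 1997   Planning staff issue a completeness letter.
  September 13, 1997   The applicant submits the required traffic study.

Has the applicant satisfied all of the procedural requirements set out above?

No

Step 1: 58 days after June 2, 1997 (when the application is submitted) is July 30, 1997; done June 3, 1997 — timely.
Step 2: the window is 20–53 days after June 11, 1997 (end of the 8-day hold period, which began when the application fee is paid on June 3, 1997), so July 1, 1997 through August 3, 1997; July 2, 1997 falls inside that range.
Step 3: 30 days after August 1, 1997 (end of the 30-day waiting period, which began when newspaper notice is published on July 2, 1997) is August 31, 1997; September 13, 1997 misses that deadline by 13 days.
No need to go further; step 3 was not satisfied.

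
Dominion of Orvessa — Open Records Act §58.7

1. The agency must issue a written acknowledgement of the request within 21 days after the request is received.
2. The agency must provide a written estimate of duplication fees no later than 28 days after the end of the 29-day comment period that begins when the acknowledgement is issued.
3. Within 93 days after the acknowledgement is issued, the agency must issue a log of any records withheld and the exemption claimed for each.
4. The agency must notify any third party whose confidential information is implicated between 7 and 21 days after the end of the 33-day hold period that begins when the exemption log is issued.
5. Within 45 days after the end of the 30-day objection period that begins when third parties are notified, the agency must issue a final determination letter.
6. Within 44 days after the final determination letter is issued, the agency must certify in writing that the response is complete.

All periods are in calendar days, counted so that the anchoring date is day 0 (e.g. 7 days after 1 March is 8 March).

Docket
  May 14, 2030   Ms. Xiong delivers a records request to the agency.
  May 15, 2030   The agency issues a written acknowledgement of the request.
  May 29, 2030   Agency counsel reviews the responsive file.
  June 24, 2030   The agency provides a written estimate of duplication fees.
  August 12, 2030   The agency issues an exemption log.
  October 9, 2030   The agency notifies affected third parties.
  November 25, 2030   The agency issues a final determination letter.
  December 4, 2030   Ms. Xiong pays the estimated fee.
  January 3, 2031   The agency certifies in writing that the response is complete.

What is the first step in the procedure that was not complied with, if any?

Step 4

Step 1 — counting 21 days from May 14, 2030 (when the request is received) gives a deadline of June 4, 2030; completed May 15, 2030, before the deadline.
Step 2 — counting 28 days from June 13, 2030 (end of the 29-day comment period, which began when the acknowledgement is issued on May 15, 2030) gives a deadline of July 11, 2030; completed June 24, 2030, before the deadline.
Step 3 — counting 93 days from May 15, 2030 (when the acknowledgement is issued) gives a deadline of August 16, 2030; done August 12, 2030 — timely.
Step 4 — 7 and 21 days from September 14, 2030 (end of the 33-day hold period, which began when the exemption log is issued on August 12, 2030) are September 21, 2030 and October 5, 2030 respectively; done October 9, 2030 — 4 days after the window closed.
No need to go further; step 4 was not satisfied.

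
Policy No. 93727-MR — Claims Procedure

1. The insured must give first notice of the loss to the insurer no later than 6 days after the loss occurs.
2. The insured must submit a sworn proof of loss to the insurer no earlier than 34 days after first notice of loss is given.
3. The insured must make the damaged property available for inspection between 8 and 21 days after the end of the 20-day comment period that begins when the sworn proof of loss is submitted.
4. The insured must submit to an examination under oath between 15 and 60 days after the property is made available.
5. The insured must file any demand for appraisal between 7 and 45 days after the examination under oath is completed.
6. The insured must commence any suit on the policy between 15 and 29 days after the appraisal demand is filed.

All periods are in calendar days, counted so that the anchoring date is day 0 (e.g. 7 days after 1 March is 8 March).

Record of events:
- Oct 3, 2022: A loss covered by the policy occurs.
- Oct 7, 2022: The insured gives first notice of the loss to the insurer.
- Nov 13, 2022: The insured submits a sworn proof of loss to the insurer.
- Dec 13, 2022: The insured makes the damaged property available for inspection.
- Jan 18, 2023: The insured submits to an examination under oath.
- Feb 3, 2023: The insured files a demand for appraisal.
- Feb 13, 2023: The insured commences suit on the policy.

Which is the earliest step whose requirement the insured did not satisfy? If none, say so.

Step 6

Step 1 — counting 6 days from Oct 3, 2022 (when the loss occurs) gives a deadline of Oct 9, 2022; Oct 7, 2022 is within that limit.
Step 2 — must wait 34 days from Oct 7, 2022 (when first notice of loss is given), so not before Nov 10, 2022; done Nov 13, 2022 — permitted.
Step 3 — 8 and 21 days from Dec 3, 2022 (end of the 20-day comment period, which began when the sworn proof of loss is submitted on Nov 13, 2022) are Dec 11, 2022 and Dec 24, 2022 respectively; done Dec 13, 2022, which is between those dates.
Step 4 — 15 and 60 days from Dec 13, 2022 (when the property is made available) are Dec 28, 2022 and Feb 11, 2023 respectively; Jan 18, 2023 falls inside that range.
Step 5 — 7 and 45 days from Jan 18, 2023 (when the examination under oath is completed) are Jan 25, 2023 and Mar 4, 2023 respectively; done Feb 3, 2023 — within the window.
Step 6 — 15 and 29 days from Feb 3, 2023 (when the appraisal demand is filed) are Feb 18, 2023 and Mar 4, 2023 respectively; Feb 13, 2023 is 5 days too early.
The analysis stops there.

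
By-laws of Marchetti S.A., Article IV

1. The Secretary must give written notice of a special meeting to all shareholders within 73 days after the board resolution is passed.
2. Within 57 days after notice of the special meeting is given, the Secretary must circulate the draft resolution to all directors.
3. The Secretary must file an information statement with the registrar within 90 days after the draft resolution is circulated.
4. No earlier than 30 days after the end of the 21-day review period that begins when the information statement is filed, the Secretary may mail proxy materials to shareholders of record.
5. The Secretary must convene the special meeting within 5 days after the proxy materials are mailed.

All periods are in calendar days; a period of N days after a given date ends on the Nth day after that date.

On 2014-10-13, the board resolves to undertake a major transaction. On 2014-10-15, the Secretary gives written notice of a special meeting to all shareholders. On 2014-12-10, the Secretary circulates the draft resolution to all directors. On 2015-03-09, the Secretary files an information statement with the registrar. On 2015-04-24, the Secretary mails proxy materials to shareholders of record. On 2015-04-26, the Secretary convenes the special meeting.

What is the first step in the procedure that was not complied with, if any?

Step 1 — counting 73 days from 2014-10-13 (when the board resolution is passed) gives a deadline of 2014-12-25; completed 2014-10-15, before the deadline.
Step 2 — counting 57 days from 2014-10-15 (when notice of the special meeting is given) gives a deadline of 2014-12-11; 2014-12-10 is within that limit.
Step 3 — counting 90 days from 2014-12-10 (when the draft resolution is circulated) gives a deadline of 2015-03-10; done 2015-03-09 — timely.
Step 4 — must wait 30 days from 2015-03-30 (end of the 21-day review period, which began when the information statement is filed on 2015-03-09), so not before 2015-04-29; done 2015-04-24 — 5 days too early.

Step 4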